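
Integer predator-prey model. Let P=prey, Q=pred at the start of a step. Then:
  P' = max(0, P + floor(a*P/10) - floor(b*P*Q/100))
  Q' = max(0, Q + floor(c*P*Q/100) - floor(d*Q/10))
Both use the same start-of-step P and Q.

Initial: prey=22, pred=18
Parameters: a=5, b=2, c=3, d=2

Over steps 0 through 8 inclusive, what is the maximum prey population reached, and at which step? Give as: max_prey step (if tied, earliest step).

Step 1: prey: 22+11-7=26; pred: 18+11-3=26
Step 2: prey: 26+13-13=26; pred: 26+20-5=41
Step 3: prey: 26+13-21=18; pred: 41+31-8=64
Step 4: prey: 18+9-23=4; pred: 64+34-12=86
Step 5: prey: 4+2-6=0; pred: 86+10-17=79
Step 6: prey: 0+0-0=0; pred: 79+0-15=64
Step 7: prey: 0+0-0=0; pred: 64+0-12=52
Step 8: prey: 0+0-0=0; pred: 52+0-10=42
Max prey = 26 at step 1

Answer: 26 1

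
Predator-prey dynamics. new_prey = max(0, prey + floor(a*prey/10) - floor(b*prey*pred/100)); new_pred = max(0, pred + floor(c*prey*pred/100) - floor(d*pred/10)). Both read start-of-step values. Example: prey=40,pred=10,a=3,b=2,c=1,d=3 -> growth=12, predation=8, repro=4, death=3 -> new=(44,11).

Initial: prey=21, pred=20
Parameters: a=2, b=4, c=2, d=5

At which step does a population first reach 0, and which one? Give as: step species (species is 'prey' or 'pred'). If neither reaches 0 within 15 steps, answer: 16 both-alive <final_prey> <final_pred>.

Answer: 16 both-alive 3 1

Derivation:
Step 1: prey: 21+4-16=9; pred: 20+8-10=18
Step 2: prey: 9+1-6=4; pred: 18+3-9=12
Step 3: prey: 4+0-1=3; pred: 12+0-6=6
Step 4: prey: 3+0-0=3; pred: 6+0-3=3
Step 5: prey: 3+0-0=3; pred: 3+0-1=2
Step 6: prey: 3+0-0=3; pred: 2+0-1=1
Step 7: prey: 3+0-0=3; pred: 1+0-0=1
Steps 8-15: state stable at prey=3, pred=1 (no change)
No extinction within 15 steps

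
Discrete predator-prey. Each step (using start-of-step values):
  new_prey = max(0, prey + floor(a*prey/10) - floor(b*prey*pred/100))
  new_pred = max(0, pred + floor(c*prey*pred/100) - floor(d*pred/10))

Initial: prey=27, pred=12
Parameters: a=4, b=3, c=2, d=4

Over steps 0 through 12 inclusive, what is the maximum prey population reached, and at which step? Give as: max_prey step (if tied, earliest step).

Step 1: prey: 27+10-9=28; pred: 12+6-4=14
Step 2: prey: 28+11-11=28; pred: 14+7-5=16
Step 3: prey: 28+11-13=26; pred: 16+8-6=18
Step 4: prey: 26+10-14=22; pred: 18+9-7=20
Step 5: prey: 22+8-13=17; pred: 20+8-8=20
Step 6: prey: 17+6-10=13; pred: 20+6-8=18
Step 7: prey: 13+5-7=11; pred: 18+4-7=15
Step 8: prey: 11+4-4=11; pred: 15+3-6=12
Step 9: prey: 11+4-3=12; pred: 12+2-4=10
Step 10: prey: 12+4-3=13; pred: 10+2-4=8
Step 11: prey: 13+5-3=15; pred: 8+2-3=7
Step 12: prey: 15+6-3=18; pred: 7+2-2=7
Max prey = 28 at step 1

Answer: 28 1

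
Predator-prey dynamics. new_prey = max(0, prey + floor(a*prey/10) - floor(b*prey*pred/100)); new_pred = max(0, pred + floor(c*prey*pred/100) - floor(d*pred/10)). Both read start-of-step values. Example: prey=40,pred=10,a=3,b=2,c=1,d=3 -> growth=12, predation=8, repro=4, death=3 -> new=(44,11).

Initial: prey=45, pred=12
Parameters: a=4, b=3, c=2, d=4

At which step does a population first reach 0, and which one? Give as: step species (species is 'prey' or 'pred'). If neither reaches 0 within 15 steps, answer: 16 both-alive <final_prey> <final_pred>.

Answer: 16 both-alive 1 2

Derivation:
Step 1: prey: 45+18-16=47; pred: 12+10-4=18
Step 2: prey: 47+18-25=40; pred: 18+16-7=27
Step 3: prey: 40+16-32=24; pred: 27+21-10=38
Step 4: prey: 24+9-27=6; pred: 38+18-15=41
Step 5: prey: 6+2-7=1; pred: 41+4-16=29
Step 6: prey: 1+0-0=1; pred: 29+0-11=18
Step 7: prey: 1+0-0=1; pred: 18+0-7=11
Step 8: prey: 1+0-0=1; pred: 11+0-4=7
Step 9: prey: 1+0-0=1; pred: 7+0-2=5
Step 10: prey: 1+0-0=1; pred: 5+0-2=3
Step 11: prey: 1+0-0=1; pred: 3+0-1=2
Step 12: prey: 1+0-0=1; pred: 2+0-0=2
Steps 13-15: state stable at prey=1, pred=2 (no change)
No extinction within 15 steps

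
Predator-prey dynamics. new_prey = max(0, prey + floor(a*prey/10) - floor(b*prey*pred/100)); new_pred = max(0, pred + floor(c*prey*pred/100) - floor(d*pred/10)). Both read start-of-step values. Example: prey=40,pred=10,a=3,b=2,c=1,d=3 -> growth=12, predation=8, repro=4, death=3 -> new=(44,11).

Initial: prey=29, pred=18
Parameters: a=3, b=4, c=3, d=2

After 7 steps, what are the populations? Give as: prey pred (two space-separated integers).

Step 1: prey: 29+8-20=17; pred: 18+15-3=30
Step 2: prey: 17+5-20=2; pred: 30+15-6=39
Step 3: prey: 2+0-3=0; pred: 39+2-7=34
Step 4: prey: 0+0-0=0; pred: 34+0-6=28
Step 5: prey: 0+0-0=0; pred: 28+0-5=23
Step 6: prey: 0+0-0=0; pred: 23+0-4=19
Step 7: prey: 0+0-0=0; pred: 19+0-3=16

Answer: 0 16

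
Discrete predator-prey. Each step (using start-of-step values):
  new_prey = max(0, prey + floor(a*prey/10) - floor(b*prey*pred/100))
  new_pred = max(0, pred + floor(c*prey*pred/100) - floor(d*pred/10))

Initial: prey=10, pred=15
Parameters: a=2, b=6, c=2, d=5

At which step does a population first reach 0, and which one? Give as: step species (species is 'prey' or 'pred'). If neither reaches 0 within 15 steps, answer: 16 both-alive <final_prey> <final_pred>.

Answer: 16 both-alive 2 1

Derivation:
Step 1: prey: 10+2-9=3; pred: 15+3-7=11
Step 2: prey: 3+0-1=2; pred: 11+0-5=6
Step 3: prey: 2+0-0=2; pred: 6+0-3=3
Step 4: prey: 2+0-0=2; pred: 3+0-1=2
Step 5: prey: 2+0-0=2; pred: 2+0-1=1
Step 6: prey: 2+0-0=2; pred: 1+0-0=1
Steps 7-15: state stable at prey=2, pred=1 (no change)
No extinction within 15 steps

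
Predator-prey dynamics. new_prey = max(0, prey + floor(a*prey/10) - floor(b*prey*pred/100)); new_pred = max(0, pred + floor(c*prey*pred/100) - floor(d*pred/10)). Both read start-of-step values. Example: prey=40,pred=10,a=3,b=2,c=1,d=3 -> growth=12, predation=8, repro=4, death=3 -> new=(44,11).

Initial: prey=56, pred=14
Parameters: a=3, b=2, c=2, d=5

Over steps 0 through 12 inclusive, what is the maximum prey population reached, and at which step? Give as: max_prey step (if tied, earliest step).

Step 1: prey: 56+16-15=57; pred: 14+15-7=22
Step 2: prey: 57+17-25=49; pred: 22+25-11=36
Step 3: prey: 49+14-35=28; pred: 36+35-18=53
Step 4: prey: 28+8-29=7; pred: 53+29-26=56
Step 5: prey: 7+2-7=2; pred: 56+7-28=35
Step 6: prey: 2+0-1=1; pred: 35+1-17=19
Step 7: prey: 1+0-0=1; pred: 19+0-9=10
Step 8: prey: 1+0-0=1; pred: 10+0-5=5
Step 9: prey: 1+0-0=1; pred: 5+0-2=3
Step 10: prey: 1+0-0=1; pred: 3+0-1=2
Step 11: prey: 1+0-0=1; pred: 2+0-1=1
Step 12: prey: 1+0-0=1; pred: 1+0-0=1
Max prey = 57 at step 1

Answer: 57 1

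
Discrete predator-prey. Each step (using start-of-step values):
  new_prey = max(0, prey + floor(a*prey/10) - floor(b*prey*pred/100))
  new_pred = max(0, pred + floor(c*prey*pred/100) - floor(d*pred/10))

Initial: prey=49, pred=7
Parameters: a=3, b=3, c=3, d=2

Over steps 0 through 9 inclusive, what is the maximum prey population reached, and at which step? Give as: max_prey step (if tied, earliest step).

Step 1: prey: 49+14-10=53; pred: 7+10-1=16
Step 2: prey: 53+15-25=43; pred: 16+25-3=38
Step 3: prey: 43+12-49=6; pred: 38+49-7=80
Step 4: prey: 6+1-14=0; pred: 80+14-16=78
Step 5: prey: 0+0-0=0; pred: 78+0-15=63
Step 6: prey: 0+0-0=0; pred: 63+0-12=51
Step 7: prey: 0+0-0=0; pred: 51+0-10=41
Step 8: prey: 0+0-0=0; pred: 41+0-8=33
Step 9: prey: 0+0-0=0; pred: 33+0-6=27
Max prey = 53 at step 1

Answer: 53 1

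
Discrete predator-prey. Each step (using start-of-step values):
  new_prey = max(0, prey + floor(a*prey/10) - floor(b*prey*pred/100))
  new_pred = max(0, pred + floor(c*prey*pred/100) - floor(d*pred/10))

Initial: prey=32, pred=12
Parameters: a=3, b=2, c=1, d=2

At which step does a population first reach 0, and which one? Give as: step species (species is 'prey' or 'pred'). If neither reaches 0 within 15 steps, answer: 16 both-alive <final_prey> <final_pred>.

Answer: 16 both-alive 8 13

Derivation:
Step 1: prey: 32+9-7=34; pred: 12+3-2=13
Step 2: prey: 34+10-8=36; pred: 13+4-2=15
Step 3: prey: 36+10-10=36; pred: 15+5-3=17
Step 4: prey: 36+10-12=34; pred: 17+6-3=20
Step 5: prey: 34+10-13=31; pred: 20+6-4=22
Step 6: prey: 31+9-13=27; pred: 22+6-4=24
Step 7: prey: 27+8-12=23; pred: 24+6-4=26
Step 8: prey: 23+6-11=18; pred: 26+5-5=26
Step 9: prey: 18+5-9=14; pred: 26+4-5=25
Step 10: prey: 14+4-7=11; pred: 25+3-5=23
Step 11: prey: 11+3-5=9; pred: 23+2-4=21
Step 12: prey: 9+2-3=8; pred: 21+1-4=18
Step 13: prey: 8+2-2=8; pred: 18+1-3=16
Step 14: prey: 8+2-2=8; pred: 16+1-3=14
Step 15: prey: 8+2-2=8; pred: 14+1-2=13
No extinction within 15 steps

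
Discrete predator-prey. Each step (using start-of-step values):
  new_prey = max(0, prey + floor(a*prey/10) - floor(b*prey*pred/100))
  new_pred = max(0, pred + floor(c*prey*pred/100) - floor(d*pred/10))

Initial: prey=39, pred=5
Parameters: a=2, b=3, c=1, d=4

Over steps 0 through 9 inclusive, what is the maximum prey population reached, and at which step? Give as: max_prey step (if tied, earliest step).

Step 1: prey: 39+7-5=41; pred: 5+1-2=4
Step 2: prey: 41+8-4=45; pred: 4+1-1=4
Step 3: prey: 45+9-5=49; pred: 4+1-1=4
Step 4: prey: 49+9-5=53; pred: 4+1-1=4
Step 5: prey: 53+10-6=57; pred: 4+2-1=5
Step 6: prey: 57+11-8=60; pred: 5+2-2=5
Step 7: prey: 60+12-9=63; pred: 5+3-2=6
Step 8: prey: 63+12-11=64; pred: 6+3-2=7
Step 9: prey: 64+12-13=63; pred: 7+4-2=9
Max prey = 64 at step 8

Answer: 64 8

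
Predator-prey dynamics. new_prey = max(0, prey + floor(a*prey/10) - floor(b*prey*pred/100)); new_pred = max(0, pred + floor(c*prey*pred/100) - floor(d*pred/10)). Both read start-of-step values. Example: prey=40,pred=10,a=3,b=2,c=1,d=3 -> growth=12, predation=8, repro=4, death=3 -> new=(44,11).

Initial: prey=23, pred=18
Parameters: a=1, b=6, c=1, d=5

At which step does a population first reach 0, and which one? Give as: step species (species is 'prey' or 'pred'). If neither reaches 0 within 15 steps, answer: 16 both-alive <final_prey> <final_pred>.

Step 1: prey: 23+2-24=1; pred: 18+4-9=13
Step 2: prey: 1+0-0=1; pred: 13+0-6=7
Step 3: prey: 1+0-0=1; pred: 7+0-3=4
Step 4: prey: 1+0-0=1; pred: 4+0-2=2
Step 5: prey: 1+0-0=1; pred: 2+0-1=1
Step 6: prey: 1+0-0=1; pred: 1+0-0=1
Steps 7-15: state stable at prey=1, pred=1 (no change)
No extinction within 15 steps

Answer: 16 both-alive 1 1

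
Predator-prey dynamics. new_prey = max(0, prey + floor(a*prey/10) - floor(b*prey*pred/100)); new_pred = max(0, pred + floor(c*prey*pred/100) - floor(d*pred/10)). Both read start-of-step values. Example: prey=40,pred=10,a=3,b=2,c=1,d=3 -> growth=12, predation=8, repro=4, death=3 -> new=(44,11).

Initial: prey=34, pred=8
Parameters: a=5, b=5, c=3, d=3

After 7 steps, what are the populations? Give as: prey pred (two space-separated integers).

Answer: 0 14

Derivation:
Step 1: prey: 34+17-13=38; pred: 8+8-2=14
Step 2: prey: 38+19-26=31; pred: 14+15-4=25
Step 3: prey: 31+15-38=8; pred: 25+23-7=41
Step 4: prey: 8+4-16=0; pred: 41+9-12=38
Step 5: prey: 0+0-0=0; pred: 38+0-11=27
Step 6: prey: 0+0-0=0; pred: 27+0-8=19
Step 7: prey: 0+0-0=0; pred: 19+0-5=14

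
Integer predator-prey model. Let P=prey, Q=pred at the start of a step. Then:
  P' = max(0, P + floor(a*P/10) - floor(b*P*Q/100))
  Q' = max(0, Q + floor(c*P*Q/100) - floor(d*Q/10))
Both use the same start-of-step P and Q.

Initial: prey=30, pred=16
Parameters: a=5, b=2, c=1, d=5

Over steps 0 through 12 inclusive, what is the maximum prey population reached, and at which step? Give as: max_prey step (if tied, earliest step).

Answer: 142 7

Derivation:
Step 1: prey: 30+15-9=36; pred: 16+4-8=12
Step 2: prey: 36+18-8=46; pred: 12+4-6=10
Step 3: prey: 46+23-9=60; pred: 10+4-5=9
Step 4: prey: 60+30-10=80; pred: 9+5-4=10
Step 5: prey: 80+40-16=104; pred: 10+8-5=13
Step 6: prey: 104+52-27=129; pred: 13+13-6=20
Step 7: prey: 129+64-51=142; pred: 20+25-10=35
Step 8: prey: 142+71-99=114; pred: 35+49-17=67
Step 9: prey: 114+57-152=19; pred: 67+76-33=110
Step 10: prey: 19+9-41=0; pred: 110+20-55=75
Step 11: prey: 0+0-0=0; pred: 75+0-37=38
Step 12: prey: 0+0-0=0; pred: 38+0-19=19
Max prey = 142 at step 7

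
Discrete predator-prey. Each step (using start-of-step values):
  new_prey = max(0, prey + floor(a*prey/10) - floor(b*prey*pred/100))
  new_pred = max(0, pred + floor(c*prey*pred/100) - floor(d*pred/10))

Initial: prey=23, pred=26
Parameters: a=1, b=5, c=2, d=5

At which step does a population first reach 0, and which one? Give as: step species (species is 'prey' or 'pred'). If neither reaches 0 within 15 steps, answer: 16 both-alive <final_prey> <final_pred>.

Step 1: prey: 23+2-29=0; pred: 26+11-13=24
First extinction: prey at step 1

Answer: 1 prey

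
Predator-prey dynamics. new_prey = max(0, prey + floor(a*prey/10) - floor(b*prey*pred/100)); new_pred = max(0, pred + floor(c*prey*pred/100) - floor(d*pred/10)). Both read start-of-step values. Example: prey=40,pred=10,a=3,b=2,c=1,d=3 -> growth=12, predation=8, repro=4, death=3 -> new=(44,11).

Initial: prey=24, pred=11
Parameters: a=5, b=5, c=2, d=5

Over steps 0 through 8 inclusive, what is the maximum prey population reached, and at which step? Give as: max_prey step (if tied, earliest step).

Step 1: prey: 24+12-13=23; pred: 11+5-5=11
Step 2: prey: 23+11-12=22; pred: 11+5-5=11
Step 3: prey: 22+11-12=21; pred: 11+4-5=10
Step 4: prey: 21+10-10=21; pred: 10+4-5=9
Step 5: prey: 21+10-9=22; pred: 9+3-4=8
Step 6: prey: 22+11-8=25; pred: 8+3-4=7
Step 7: prey: 25+12-8=29; pred: 7+3-3=7
Step 8: prey: 29+14-10=33; pred: 7+4-3=8
Max prey = 33 at step 8

Answer: 33 8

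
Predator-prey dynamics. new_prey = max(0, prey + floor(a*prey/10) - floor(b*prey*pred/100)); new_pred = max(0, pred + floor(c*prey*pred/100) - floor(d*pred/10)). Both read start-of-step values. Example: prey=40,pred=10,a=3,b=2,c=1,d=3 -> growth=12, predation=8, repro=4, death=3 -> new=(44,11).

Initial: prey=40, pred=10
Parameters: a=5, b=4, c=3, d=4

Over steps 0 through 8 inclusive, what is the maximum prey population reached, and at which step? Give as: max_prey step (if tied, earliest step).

Step 1: prey: 40+20-16=44; pred: 10+12-4=18
Step 2: prey: 44+22-31=35; pred: 18+23-7=34
Step 3: prey: 35+17-47=5; pred: 34+35-13=56
Step 4: prey: 5+2-11=0; pred: 56+8-22=42
Step 5: prey: 0+0-0=0; pred: 42+0-16=26
Step 6: prey: 0+0-0=0; pred: 26+0-10=16
Step 7: prey: 0+0-0=0; pred: 16+0-6=10
Step 8: prey: 0+0-0=0; pred: 10+0-4=6
Max prey = 44 at step 1

Answer: 44 1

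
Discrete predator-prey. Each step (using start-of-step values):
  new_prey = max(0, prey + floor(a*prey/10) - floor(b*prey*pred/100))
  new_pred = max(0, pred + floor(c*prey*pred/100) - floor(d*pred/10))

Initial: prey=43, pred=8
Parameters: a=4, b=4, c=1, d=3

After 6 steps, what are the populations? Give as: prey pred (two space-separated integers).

Step 1: prey: 43+17-13=47; pred: 8+3-2=9
Step 2: prey: 47+18-16=49; pred: 9+4-2=11
Step 3: prey: 49+19-21=47; pred: 11+5-3=13
Step 4: prey: 47+18-24=41; pred: 13+6-3=16
Step 5: prey: 41+16-26=31; pred: 16+6-4=18
Step 6: prey: 31+12-22=21; pred: 18+5-5=18

Answer: 21 18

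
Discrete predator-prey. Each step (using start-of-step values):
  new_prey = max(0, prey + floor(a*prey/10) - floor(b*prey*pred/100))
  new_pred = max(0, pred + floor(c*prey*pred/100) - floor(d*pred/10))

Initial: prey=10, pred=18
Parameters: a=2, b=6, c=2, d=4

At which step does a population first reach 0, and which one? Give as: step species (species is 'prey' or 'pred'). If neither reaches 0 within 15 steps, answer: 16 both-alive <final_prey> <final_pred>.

Answer: 16 both-alive 1 2

Derivation:
Step 1: prey: 10+2-10=2; pred: 18+3-7=14
Step 2: prey: 2+0-1=1; pred: 14+0-5=9
Step 3: prey: 1+0-0=1; pred: 9+0-3=6
Step 4: prey: 1+0-0=1; pred: 6+0-2=4
Step 5: prey: 1+0-0=1; pred: 4+0-1=3
Step 6: prey: 1+0-0=1; pred: 3+0-1=2
Step 7: prey: 1+0-0=1; pred: 2+0-0=2
Steps 8-15: state stable at prey=1, pred=2 (no change)
No extinction within 15 steps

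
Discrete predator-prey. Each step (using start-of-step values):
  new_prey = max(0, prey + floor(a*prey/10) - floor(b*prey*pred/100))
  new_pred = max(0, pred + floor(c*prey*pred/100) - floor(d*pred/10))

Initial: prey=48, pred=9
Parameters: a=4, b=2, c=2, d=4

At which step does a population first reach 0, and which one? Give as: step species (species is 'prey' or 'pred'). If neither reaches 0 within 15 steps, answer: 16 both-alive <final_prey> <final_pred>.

Answer: 5 prey

Derivation:
Step 1: prey: 48+19-8=59; pred: 9+8-3=14
Step 2: prey: 59+23-16=66; pred: 14+16-5=25
Step 3: prey: 66+26-33=59; pred: 25+33-10=48
Step 4: prey: 59+23-56=26; pred: 48+56-19=85
Step 5: prey: 26+10-44=0; pred: 85+44-34=95
First extinction: prey at step 5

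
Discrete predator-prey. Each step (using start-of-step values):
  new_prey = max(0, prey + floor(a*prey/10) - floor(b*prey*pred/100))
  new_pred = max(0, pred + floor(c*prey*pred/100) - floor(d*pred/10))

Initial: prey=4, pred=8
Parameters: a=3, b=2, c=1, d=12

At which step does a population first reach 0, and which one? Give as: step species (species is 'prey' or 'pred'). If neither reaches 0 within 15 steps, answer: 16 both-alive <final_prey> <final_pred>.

Answer: 1 pred

Derivation:
Step 1: prey: 4+1-0=5; pred: 8+0-9=0
First extinction: pred at step 1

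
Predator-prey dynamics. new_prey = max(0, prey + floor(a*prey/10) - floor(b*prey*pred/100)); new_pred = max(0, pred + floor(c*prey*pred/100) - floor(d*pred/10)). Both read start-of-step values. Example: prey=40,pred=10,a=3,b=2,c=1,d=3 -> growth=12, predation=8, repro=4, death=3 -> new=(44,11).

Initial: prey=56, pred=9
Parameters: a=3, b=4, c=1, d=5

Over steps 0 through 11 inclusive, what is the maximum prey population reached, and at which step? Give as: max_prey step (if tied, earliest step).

Step 1: prey: 56+16-20=52; pred: 9+5-4=10
Step 2: prey: 52+15-20=47; pred: 10+5-5=10
Step 3: prey: 47+14-18=43; pred: 10+4-5=9
Step 4: prey: 43+12-15=40; pred: 9+3-4=8
Step 5: prey: 40+12-12=40; pred: 8+3-4=7
Step 6: prey: 40+12-11=41; pred: 7+2-3=6
Step 7: prey: 41+12-9=44; pred: 6+2-3=5
Step 8: prey: 44+13-8=49; pred: 5+2-2=5
Step 9: prey: 49+14-9=54; pred: 5+2-2=5
Step 10: prey: 54+16-10=60; pred: 5+2-2=5
Step 11: prey: 60+18-12=66; pred: 5+3-2=6
Max prey = 66 at step 11

Answer: 66 11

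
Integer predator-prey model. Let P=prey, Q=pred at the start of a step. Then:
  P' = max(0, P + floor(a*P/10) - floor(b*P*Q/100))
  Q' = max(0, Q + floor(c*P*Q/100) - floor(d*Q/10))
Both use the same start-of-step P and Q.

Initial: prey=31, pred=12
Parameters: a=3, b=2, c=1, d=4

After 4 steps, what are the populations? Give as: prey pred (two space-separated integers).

Answer: 43 9

Derivation:
Step 1: prey: 31+9-7=33; pred: 12+3-4=11
Step 2: prey: 33+9-7=35; pred: 11+3-4=10
Step 3: prey: 35+10-7=38; pred: 10+3-4=9
Step 4: prey: 38+11-6=43; pred: 9+3-3=9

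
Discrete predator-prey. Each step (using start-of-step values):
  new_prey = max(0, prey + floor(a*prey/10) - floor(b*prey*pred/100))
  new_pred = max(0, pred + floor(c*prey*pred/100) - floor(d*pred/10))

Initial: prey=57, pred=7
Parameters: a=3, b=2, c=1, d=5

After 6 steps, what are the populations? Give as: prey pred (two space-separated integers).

Step 1: prey: 57+17-7=67; pred: 7+3-3=7
Step 2: prey: 67+20-9=78; pred: 7+4-3=8
Step 3: prey: 78+23-12=89; pred: 8+6-4=10
Step 4: prey: 89+26-17=98; pred: 10+8-5=13
Step 5: prey: 98+29-25=102; pred: 13+12-6=19
Step 6: prey: 102+30-38=94; pred: 19+19-9=29

Answer: 94 29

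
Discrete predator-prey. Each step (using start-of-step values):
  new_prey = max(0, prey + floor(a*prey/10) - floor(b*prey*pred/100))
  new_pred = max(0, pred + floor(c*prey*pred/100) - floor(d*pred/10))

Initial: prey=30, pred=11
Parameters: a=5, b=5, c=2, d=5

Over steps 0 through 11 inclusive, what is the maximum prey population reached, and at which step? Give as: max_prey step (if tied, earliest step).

Step 1: prey: 30+15-16=29; pred: 11+6-5=12
Step 2: prey: 29+14-17=26; pred: 12+6-6=12
Step 3: prey: 26+13-15=24; pred: 12+6-6=12
Step 4: prey: 24+12-14=22; pred: 12+5-6=11
Step 5: prey: 22+11-12=21; pred: 11+4-5=10
Step 6: prey: 21+10-10=21; pred: 10+4-5=9
Step 7: prey: 21+10-9=22; pred: 9+3-4=8
Step 8: prey: 22+11-8=25; pred: 8+3-4=7
Step 9: prey: 25+12-8=29; pred: 7+3-3=7
Step 10: prey: 29+14-10=33; pred: 7+4-3=8
Step 11: prey: 33+16-13=36; pred: 8+5-4=9
Max prey = 36 at step 11

Answer: 36 11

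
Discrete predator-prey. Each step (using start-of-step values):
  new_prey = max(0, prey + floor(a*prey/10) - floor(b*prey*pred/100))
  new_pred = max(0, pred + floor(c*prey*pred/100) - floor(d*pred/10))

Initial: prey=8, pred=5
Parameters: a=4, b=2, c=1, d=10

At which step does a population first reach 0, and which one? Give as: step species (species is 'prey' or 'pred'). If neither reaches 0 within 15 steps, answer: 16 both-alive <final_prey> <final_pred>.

Answer: 1 pred

Derivation:
Step 1: prey: 8+3-0=11; pred: 5+0-5=0
First extinction: pred at step 1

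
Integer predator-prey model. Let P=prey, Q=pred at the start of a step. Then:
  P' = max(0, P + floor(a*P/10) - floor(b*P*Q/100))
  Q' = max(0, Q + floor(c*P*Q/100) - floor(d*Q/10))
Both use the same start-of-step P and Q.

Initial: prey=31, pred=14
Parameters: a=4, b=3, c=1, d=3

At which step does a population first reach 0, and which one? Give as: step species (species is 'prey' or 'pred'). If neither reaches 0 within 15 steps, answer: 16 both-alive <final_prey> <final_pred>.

Step 1: prey: 31+12-13=30; pred: 14+4-4=14
Step 2: prey: 30+12-12=30; pred: 14+4-4=14
Steps 3-15: state stable at prey=30, pred=14 (no change)
No extinction within 15 steps

Answer: 16 both-alive 30 14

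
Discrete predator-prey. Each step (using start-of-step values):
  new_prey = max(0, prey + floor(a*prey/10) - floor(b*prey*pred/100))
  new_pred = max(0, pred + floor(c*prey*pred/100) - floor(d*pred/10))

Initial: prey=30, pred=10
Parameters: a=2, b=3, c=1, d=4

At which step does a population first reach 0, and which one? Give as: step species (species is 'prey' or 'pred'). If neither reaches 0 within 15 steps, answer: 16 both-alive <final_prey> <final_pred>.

Answer: 16 both-alive 71 3

Derivation:
Step 1: prey: 30+6-9=27; pred: 10+3-4=9
Step 2: prey: 27+5-7=25; pred: 9+2-3=8
Step 3: prey: 25+5-6=24; pred: 8+2-3=7
Step 4: prey: 24+4-5=23; pred: 7+1-2=6
Step 5: prey: 23+4-4=23; pred: 6+1-2=5
Step 6: prey: 23+4-3=24; pred: 5+1-2=4
Step 7: prey: 24+4-2=26; pred: 4+0-1=3
Step 8: prey: 26+5-2=29; pred: 3+0-1=2
Step 9: prey: 29+5-1=33; pred: 2+0-0=2
Step 10: prey: 33+6-1=38; pred: 2+0-0=2
Step 11: prey: 38+7-2=43; pred: 2+0-0=2
Step 12: prey: 43+8-2=49; pred: 2+0-0=2
Step 13: prey: 49+9-2=56; pred: 2+0-0=2
Step 14: prey: 56+11-3=64; pred: 2+1-0=3
Step 15: prey: 64+12-5=71; pred: 3+1-1=3
No extinction within 15 steps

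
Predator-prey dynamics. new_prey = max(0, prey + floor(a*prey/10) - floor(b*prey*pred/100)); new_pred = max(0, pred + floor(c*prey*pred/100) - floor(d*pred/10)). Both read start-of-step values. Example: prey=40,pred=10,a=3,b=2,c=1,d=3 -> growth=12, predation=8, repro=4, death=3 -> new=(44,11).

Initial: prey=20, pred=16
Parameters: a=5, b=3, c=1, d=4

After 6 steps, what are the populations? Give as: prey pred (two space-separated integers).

Answer: 61 8

Derivation:
Step 1: prey: 20+10-9=21; pred: 16+3-6=13
Step 2: prey: 21+10-8=23; pred: 13+2-5=10
Step 3: prey: 23+11-6=28; pred: 10+2-4=8
Step 4: prey: 28+14-6=36; pred: 8+2-3=7
Step 5: prey: 36+18-7=47; pred: 7+2-2=7
Step 6: prey: 47+23-9=61; pred: 7+3-2=8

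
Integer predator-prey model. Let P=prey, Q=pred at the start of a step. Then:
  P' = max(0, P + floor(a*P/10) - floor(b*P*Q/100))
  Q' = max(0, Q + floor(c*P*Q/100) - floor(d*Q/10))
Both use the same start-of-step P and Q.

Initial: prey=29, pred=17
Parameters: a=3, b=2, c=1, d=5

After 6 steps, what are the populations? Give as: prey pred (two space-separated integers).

Step 1: prey: 29+8-9=28; pred: 17+4-8=13
Step 2: prey: 28+8-7=29; pred: 13+3-6=10
Step 3: prey: 29+8-5=32; pred: 10+2-5=7
Step 4: prey: 32+9-4=37; pred: 7+2-3=6
Step 5: prey: 37+11-4=44; pred: 6+2-3=5
Step 6: prey: 44+13-4=53; pred: 5+2-2=5

Answer: 53 5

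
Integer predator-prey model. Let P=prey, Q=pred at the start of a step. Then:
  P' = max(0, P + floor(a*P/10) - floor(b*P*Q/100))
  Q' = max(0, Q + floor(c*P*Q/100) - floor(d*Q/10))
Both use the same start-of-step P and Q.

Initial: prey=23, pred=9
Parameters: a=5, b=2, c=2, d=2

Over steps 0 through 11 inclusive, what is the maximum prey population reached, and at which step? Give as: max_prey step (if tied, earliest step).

Answer: 45 3

Derivation:
Step 1: prey: 23+11-4=30; pred: 9+4-1=12
Step 2: prey: 30+15-7=38; pred: 12+7-2=17
Step 3: prey: 38+19-12=45; pred: 17+12-3=26
Step 4: prey: 45+22-23=44; pred: 26+23-5=44
Step 5: prey: 44+22-38=28; pred: 44+38-8=74
Step 6: prey: 28+14-41=1; pred: 74+41-14=101
Step 7: prey: 1+0-2=0; pred: 101+2-20=83
Step 8: prey: 0+0-0=0; pred: 83+0-16=67
Step 9: prey: 0+0-0=0; pred: 67+0-13=54
Step 10: prey: 0+0-0=0; pred: 54+0-10=44
Step 11: prey: 0+0-0=0; pred: 44+0-8=36
Max prey = 45 at step 3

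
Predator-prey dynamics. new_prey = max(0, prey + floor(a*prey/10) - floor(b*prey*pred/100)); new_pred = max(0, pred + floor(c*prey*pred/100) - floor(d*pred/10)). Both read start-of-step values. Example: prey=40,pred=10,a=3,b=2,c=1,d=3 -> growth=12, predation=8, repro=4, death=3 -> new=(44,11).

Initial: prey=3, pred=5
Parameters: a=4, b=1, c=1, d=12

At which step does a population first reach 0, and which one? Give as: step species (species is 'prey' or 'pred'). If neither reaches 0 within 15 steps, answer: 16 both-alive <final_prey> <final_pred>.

Step 1: prey: 3+1-0=4; pred: 5+0-6=0
First extinction: pred at step 1

Answer: 1 pred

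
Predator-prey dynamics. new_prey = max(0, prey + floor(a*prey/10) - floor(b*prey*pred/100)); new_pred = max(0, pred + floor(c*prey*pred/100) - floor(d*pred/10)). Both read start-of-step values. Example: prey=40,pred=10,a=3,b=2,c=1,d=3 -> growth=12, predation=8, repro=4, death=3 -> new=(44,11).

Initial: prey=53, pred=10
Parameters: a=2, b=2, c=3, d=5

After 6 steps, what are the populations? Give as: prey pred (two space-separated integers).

Step 1: prey: 53+10-10=53; pred: 10+15-5=20
Step 2: prey: 53+10-21=42; pred: 20+31-10=41
Step 3: prey: 42+8-34=16; pred: 41+51-20=72
Step 4: prey: 16+3-23=0; pred: 72+34-36=70
Step 5: prey: 0+0-0=0; pred: 70+0-35=35
Step 6: prey: 0+0-0=0; pred: 35+0-17=18

Answer: 0 18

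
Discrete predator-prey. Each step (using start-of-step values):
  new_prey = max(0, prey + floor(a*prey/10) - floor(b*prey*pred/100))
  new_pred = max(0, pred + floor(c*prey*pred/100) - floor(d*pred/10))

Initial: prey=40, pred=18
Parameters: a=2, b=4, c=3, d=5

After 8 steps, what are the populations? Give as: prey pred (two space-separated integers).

Answer: 0 1

Derivation:
Step 1: prey: 40+8-28=20; pred: 18+21-9=30
Step 2: prey: 20+4-24=0; pred: 30+18-15=33
Step 3: prey: 0+0-0=0; pred: 33+0-16=17
Step 4: prey: 0+0-0=0; pred: 17+0-8=9
Step 5: prey: 0+0-0=0; pred: 9+0-4=5
Step 6: prey: 0+0-0=0; pred: 5+0-2=3
Step 7: prey: 0+0-0=0; pred: 3+0-1=2
Step 8: prey: 0+0-0=0; pred: 2+0-1=1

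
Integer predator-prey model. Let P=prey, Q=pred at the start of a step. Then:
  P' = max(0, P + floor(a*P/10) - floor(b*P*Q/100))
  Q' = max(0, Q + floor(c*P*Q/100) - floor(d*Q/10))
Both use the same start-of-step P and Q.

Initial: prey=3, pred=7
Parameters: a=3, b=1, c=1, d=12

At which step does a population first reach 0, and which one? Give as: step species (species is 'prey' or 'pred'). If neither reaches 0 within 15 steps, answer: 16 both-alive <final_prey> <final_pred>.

Answer: 1 pred

Derivation:
Step 1: prey: 3+0-0=3; pred: 7+0-8=0
First extinction: pred at step 1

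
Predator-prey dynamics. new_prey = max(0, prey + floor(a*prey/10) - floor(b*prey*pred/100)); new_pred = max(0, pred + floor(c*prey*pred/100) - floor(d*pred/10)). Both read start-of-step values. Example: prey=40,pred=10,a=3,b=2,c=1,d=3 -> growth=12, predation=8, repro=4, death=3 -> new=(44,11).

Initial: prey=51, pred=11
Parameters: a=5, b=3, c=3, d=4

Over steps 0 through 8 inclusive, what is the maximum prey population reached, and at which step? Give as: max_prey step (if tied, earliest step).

Answer: 60 1

Derivation:
Step 1: prey: 51+25-16=60; pred: 11+16-4=23
Step 2: prey: 60+30-41=49; pred: 23+41-9=55
Step 3: prey: 49+24-80=0; pred: 55+80-22=113
Step 4: prey: 0+0-0=0; pred: 113+0-45=68
Step 5: prey: 0+0-0=0; pred: 68+0-27=41
Step 6: prey: 0+0-0=0; pred: 41+0-16=25
Step 7: prey: 0+0-0=0; pred: 25+0-10=15
Step 8: prey: 0+0-0=0; pred: 15+0-6=9
Max prey = 60 at step 1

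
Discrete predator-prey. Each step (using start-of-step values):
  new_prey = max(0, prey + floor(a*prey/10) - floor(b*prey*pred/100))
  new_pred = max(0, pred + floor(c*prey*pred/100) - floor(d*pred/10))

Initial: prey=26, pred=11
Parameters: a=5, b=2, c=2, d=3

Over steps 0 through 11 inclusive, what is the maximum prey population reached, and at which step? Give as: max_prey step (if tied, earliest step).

Step 1: prey: 26+13-5=34; pred: 11+5-3=13
Step 2: prey: 34+17-8=43; pred: 13+8-3=18
Step 3: prey: 43+21-15=49; pred: 18+15-5=28
Step 4: prey: 49+24-27=46; pred: 28+27-8=47
Step 5: prey: 46+23-43=26; pred: 47+43-14=76
Step 6: prey: 26+13-39=0; pred: 76+39-22=93
Step 7: prey: 0+0-0=0; pred: 93+0-27=66
Step 8: prey: 0+0-0=0; pred: 66+0-19=47
Step 9: prey: 0+0-0=0; pred: 47+0-14=33
Step 10: prey: 0+0-0=0; pred: 33+0-9=24
Step 11: prey: 0+0-0=0; pred: 24+0-7=17
Max prey = 49 at step 3

Answer: 49 3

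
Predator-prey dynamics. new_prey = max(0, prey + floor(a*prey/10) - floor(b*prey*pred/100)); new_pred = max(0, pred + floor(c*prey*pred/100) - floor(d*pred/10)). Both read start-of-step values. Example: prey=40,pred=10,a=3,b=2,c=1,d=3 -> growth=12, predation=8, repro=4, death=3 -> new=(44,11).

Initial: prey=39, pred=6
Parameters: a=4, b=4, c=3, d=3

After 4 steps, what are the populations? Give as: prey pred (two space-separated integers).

Answer: 0 58

Derivation:
Step 1: prey: 39+15-9=45; pred: 6+7-1=12
Step 2: prey: 45+18-21=42; pred: 12+16-3=25
Step 3: prey: 42+16-42=16; pred: 25+31-7=49
Step 4: prey: 16+6-31=0; pred: 49+23-14=58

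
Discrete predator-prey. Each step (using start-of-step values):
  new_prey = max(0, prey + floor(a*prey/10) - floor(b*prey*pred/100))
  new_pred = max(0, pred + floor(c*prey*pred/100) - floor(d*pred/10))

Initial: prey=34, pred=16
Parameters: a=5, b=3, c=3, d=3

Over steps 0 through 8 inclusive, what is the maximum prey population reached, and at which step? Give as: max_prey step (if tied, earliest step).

Answer: 35 1

Derivation:
Step 1: prey: 34+17-16=35; pred: 16+16-4=28
Step 2: prey: 35+17-29=23; pred: 28+29-8=49
Step 3: prey: 23+11-33=1; pred: 49+33-14=68
Step 4: prey: 1+0-2=0; pred: 68+2-20=50
Step 5: prey: 0+0-0=0; pred: 50+0-15=35
Step 6: prey: 0+0-0=0; pred: 35+0-10=25
Step 7: prey: 0+0-0=0; pred: 25+0-7=18
Step 8: prey: 0+0-0=0; pred: 18+0-5=13
Max prey = 35 at step 1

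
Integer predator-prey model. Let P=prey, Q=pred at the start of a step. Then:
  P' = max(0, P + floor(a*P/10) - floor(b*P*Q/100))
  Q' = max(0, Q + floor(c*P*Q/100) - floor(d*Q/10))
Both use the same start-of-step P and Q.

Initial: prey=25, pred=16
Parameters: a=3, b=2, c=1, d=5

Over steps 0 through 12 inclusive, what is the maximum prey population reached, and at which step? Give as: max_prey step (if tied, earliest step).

Step 1: prey: 25+7-8=24; pred: 16+4-8=12
Step 2: prey: 24+7-5=26; pred: 12+2-6=8
Step 3: prey: 26+7-4=29; pred: 8+2-4=6
Step 4: prey: 29+8-3=34; pred: 6+1-3=4
Step 5: prey: 34+10-2=42; pred: 4+1-2=3
Step 6: prey: 42+12-2=52; pred: 3+1-1=3
Step 7: prey: 52+15-3=64; pred: 3+1-1=3
Step 8: prey: 64+19-3=80; pred: 3+1-1=3
Step 9: prey: 80+24-4=100; pred: 3+2-1=4
Step 10: prey: 100+30-8=122; pred: 4+4-2=6
Step 11: prey: 122+36-14=144; pred: 6+7-3=10
Step 12: prey: 144+43-28=159; pred: 10+14-5=19
Max prey = 159 at step 12

Answer: 159 12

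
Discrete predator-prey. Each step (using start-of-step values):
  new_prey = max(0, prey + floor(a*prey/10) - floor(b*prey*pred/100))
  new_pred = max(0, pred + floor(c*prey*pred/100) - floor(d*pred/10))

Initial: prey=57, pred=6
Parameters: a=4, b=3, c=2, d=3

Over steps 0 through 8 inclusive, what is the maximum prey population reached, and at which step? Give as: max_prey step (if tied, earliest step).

Answer: 74 2

Derivation:
Step 1: prey: 57+22-10=69; pred: 6+6-1=11
Step 2: prey: 69+27-22=74; pred: 11+15-3=23
Step 3: prey: 74+29-51=52; pred: 23+34-6=51
Step 4: prey: 52+20-79=0; pred: 51+53-15=89
Step 5: prey: 0+0-0=0; pred: 89+0-26=63
Step 6: prey: 0+0-0=0; pred: 63+0-18=45
Step 7: prey: 0+0-0=0; pred: 45+0-13=32
Step 8: prey: 0+0-0=0; pred: 32+0-9=23
Max prey = 74 at step 2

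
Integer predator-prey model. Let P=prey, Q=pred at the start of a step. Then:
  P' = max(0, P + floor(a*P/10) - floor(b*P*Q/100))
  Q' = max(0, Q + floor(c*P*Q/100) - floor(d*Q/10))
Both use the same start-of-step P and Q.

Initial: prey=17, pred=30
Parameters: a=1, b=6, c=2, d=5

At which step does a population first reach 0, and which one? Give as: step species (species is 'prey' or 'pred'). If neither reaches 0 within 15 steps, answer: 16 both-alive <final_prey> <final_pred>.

Answer: 1 prey

Derivation:
Step 1: prey: 17+1-30=0; pred: 30+10-15=25
First extinction: prey at step 1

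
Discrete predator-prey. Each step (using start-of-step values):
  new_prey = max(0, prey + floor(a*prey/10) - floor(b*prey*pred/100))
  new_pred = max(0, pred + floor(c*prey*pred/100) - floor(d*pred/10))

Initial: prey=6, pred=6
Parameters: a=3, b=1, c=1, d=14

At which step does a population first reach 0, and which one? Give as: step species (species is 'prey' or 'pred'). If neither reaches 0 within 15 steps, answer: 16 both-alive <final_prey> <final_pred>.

Answer: 1 pred

Derivation:
Step 1: prey: 6+1-0=7; pred: 6+0-8=0
First extinction: pred at step 1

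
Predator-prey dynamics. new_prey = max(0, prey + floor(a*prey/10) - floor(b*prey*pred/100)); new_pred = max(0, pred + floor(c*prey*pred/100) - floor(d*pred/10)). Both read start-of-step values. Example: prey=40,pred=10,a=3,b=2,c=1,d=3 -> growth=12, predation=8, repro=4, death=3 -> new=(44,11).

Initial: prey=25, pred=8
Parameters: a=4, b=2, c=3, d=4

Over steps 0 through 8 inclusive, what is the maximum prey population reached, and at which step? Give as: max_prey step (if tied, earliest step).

Step 1: prey: 25+10-4=31; pred: 8+6-3=11
Step 2: prey: 31+12-6=37; pred: 11+10-4=17
Step 3: prey: 37+14-12=39; pred: 17+18-6=29
Step 4: prey: 39+15-22=32; pred: 29+33-11=51
Step 5: prey: 32+12-32=12; pred: 51+48-20=79
Step 6: prey: 12+4-18=0; pred: 79+28-31=76
Step 7: prey: 0+0-0=0; pred: 76+0-30=46
Step 8: prey: 0+0-0=0; pred: 46+0-18=28
Max prey = 39 at step 3

Answer: 39 3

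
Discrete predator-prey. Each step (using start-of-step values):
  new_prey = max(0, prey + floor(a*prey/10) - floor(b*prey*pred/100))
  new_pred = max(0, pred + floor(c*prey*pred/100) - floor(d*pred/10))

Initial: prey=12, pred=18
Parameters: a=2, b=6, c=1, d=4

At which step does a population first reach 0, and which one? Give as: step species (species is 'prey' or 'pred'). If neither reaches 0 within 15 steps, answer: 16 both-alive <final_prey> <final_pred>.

Step 1: prey: 12+2-12=2; pred: 18+2-7=13
Step 2: prey: 2+0-1=1; pred: 13+0-5=8
Step 3: prey: 1+0-0=1; pred: 8+0-3=5
Step 4: prey: 1+0-0=1; pred: 5+0-2=3
Step 5: prey: 1+0-0=1; pred: 3+0-1=2
Step 6: prey: 1+0-0=1; pred: 2+0-0=2
Steps 7-15: state stable at prey=1, pred=2 (no change)
No extinction within 15 steps

Answer: 16 both-alive 1 2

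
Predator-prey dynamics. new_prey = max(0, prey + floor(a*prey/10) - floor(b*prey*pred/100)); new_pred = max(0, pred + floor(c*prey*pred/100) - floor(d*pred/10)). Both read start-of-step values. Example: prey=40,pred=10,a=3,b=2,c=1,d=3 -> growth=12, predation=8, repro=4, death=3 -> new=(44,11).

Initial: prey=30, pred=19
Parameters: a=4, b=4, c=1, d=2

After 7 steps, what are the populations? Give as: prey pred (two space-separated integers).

Step 1: prey: 30+12-22=20; pred: 19+5-3=21
Step 2: prey: 20+8-16=12; pred: 21+4-4=21
Step 3: prey: 12+4-10=6; pred: 21+2-4=19
Step 4: prey: 6+2-4=4; pred: 19+1-3=17
Step 5: prey: 4+1-2=3; pred: 17+0-3=14
Step 6: prey: 3+1-1=3; pred: 14+0-2=12
Step 7: prey: 3+1-1=3; pred: 12+0-2=10

Answer: 3 10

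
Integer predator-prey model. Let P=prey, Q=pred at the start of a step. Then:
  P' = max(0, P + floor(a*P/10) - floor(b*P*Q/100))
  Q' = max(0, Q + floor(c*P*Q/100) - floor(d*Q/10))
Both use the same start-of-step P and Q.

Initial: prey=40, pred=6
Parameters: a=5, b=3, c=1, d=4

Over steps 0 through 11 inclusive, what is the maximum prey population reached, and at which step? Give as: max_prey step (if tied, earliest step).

Answer: 121 5

Derivation:
Step 1: prey: 40+20-7=53; pred: 6+2-2=6
Step 2: prey: 53+26-9=70; pred: 6+3-2=7
Step 3: prey: 70+35-14=91; pred: 7+4-2=9
Step 4: prey: 91+45-24=112; pred: 9+8-3=14
Step 5: prey: 112+56-47=121; pred: 14+15-5=24
Step 6: prey: 121+60-87=94; pred: 24+29-9=44
Step 7: prey: 94+47-124=17; pred: 44+41-17=68
Step 8: prey: 17+8-34=0; pred: 68+11-27=52
Step 9: prey: 0+0-0=0; pred: 52+0-20=32
Step 10: prey: 0+0-0=0; pred: 32+0-12=20
Step 11: prey: 0+0-0=0; pred: 20+0-8=12
Max prey = 121 at step 5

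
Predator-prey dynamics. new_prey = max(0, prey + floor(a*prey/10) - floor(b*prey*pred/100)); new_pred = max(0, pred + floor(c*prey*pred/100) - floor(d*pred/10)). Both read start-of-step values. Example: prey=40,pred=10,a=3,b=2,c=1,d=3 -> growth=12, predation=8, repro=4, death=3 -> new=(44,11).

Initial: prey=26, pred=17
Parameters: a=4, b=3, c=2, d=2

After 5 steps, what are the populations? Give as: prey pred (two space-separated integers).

Answer: 2 27

Derivation:
Step 1: prey: 26+10-13=23; pred: 17+8-3=22
Step 2: prey: 23+9-15=17; pred: 22+10-4=28
Step 3: prey: 17+6-14=9; pred: 28+9-5=32
Step 4: prey: 9+3-8=4; pred: 32+5-6=31
Step 5: prey: 4+1-3=2; pred: 31+2-6=27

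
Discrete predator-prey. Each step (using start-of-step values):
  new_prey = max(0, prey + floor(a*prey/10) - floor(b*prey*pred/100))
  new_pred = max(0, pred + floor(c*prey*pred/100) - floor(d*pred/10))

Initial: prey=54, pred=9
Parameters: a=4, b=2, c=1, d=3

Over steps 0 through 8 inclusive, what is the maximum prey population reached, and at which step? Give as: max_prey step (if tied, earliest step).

Answer: 86 3

Derivation:
Step 1: prey: 54+21-9=66; pred: 9+4-2=11
Step 2: prey: 66+26-14=78; pred: 11+7-3=15
Step 3: prey: 78+31-23=86; pred: 15+11-4=22
Step 4: prey: 86+34-37=83; pred: 22+18-6=34
Step 5: prey: 83+33-56=60; pred: 34+28-10=52
Step 6: prey: 60+24-62=22; pred: 52+31-15=68
Step 7: prey: 22+8-29=1; pred: 68+14-20=62
Step 8: prey: 1+0-1=0; pred: 62+0-18=44
Max prey = 86 at step 3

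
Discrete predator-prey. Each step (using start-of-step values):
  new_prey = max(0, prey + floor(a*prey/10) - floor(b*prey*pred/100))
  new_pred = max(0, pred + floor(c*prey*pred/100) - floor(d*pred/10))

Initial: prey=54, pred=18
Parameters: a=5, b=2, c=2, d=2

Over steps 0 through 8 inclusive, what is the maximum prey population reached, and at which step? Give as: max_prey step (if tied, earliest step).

Step 1: prey: 54+27-19=62; pred: 18+19-3=34
Step 2: prey: 62+31-42=51; pred: 34+42-6=70
Step 3: prey: 51+25-71=5; pred: 70+71-14=127
Step 4: prey: 5+2-12=0; pred: 127+12-25=114
Step 5: prey: 0+0-0=0; pred: 114+0-22=92
Step 6: prey: 0+0-0=0; pred: 92+0-18=74
Step 7: prey: 0+0-0=0; pred: 74+0-14=60
Step 8: prey: 0+0-0=0; pred: 60+0-12=48
Max prey = 62 at step 1

Answer: 62 1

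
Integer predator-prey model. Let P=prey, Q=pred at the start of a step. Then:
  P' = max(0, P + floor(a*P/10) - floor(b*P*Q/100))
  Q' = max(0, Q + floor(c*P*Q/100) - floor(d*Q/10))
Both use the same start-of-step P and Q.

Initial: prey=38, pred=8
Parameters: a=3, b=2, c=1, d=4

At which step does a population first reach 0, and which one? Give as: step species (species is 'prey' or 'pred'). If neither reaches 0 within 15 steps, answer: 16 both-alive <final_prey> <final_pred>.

Step 1: prey: 38+11-6=43; pred: 8+3-3=8
Step 2: prey: 43+12-6=49; pred: 8+3-3=8
Step 3: prey: 49+14-7=56; pred: 8+3-3=8
Step 4: prey: 56+16-8=64; pred: 8+4-3=9
Step 5: prey: 64+19-11=72; pred: 9+5-3=11
Step 6: prey: 72+21-15=78; pred: 11+7-4=14
Step 7: prey: 78+23-21=80; pred: 14+10-5=19
Step 8: prey: 80+24-30=74; pred: 19+15-7=27
Step 9: prey: 74+22-39=57; pred: 27+19-10=36
Step 10: prey: 57+17-41=33; pred: 36+20-14=42
Step 11: prey: 33+9-27=15; pred: 42+13-16=39
Step 12: prey: 15+4-11=8; pred: 39+5-15=29
Step 13: prey: 8+2-4=6; pred: 29+2-11=20
Step 14: prey: 6+1-2=5; pred: 20+1-8=13
Step 15: prey: 5+1-1=5; pred: 13+0-5=8
No extinction within 15 steps

Answer: 16 both-alive 5 8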